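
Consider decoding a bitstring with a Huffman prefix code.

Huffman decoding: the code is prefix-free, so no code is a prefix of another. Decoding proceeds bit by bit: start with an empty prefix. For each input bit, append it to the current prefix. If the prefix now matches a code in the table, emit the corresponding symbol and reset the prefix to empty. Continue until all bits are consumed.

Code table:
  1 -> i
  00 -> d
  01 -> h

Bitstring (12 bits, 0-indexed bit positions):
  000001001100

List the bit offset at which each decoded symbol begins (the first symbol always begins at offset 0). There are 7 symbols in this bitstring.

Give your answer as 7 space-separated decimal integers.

Bit 0: prefix='0' (no match yet)
Bit 1: prefix='00' -> emit 'd', reset
Bit 2: prefix='0' (no match yet)
Bit 3: prefix='00' -> emit 'd', reset
Bit 4: prefix='0' (no match yet)
Bit 5: prefix='01' -> emit 'h', reset
Bit 6: prefix='0' (no match yet)
Bit 7: prefix='00' -> emit 'd', reset
Bit 8: prefix='1' -> emit 'i', reset
Bit 9: prefix='1' -> emit 'i', reset
Bit 10: prefix='0' (no match yet)
Bit 11: prefix='00' -> emit 'd', reset

Answer: 0 2 4 6 8 9 10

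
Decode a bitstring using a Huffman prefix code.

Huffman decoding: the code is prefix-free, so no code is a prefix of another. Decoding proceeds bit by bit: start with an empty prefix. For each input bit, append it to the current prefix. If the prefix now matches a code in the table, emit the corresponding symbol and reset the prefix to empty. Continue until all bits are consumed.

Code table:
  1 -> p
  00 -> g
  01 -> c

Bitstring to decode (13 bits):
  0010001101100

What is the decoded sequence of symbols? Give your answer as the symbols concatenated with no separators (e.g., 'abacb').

Bit 0: prefix='0' (no match yet)
Bit 1: prefix='00' -> emit 'g', reset
Bit 2: prefix='1' -> emit 'p', reset
Bit 3: prefix='0' (no match yet)
Bit 4: prefix='00' -> emit 'g', reset
Bit 5: prefix='0' (no match yet)
Bit 6: prefix='01' -> emit 'c', reset
Bit 7: prefix='1' -> emit 'p', reset
Bit 8: prefix='0' (no match yet)
Bit 9: prefix='01' -> emit 'c', reset
Bit 10: prefix='1' -> emit 'p', reset
Bit 11: prefix='0' (no match yet)
Bit 12: prefix='00' -> emit 'g', reset

Answer: gpgcpcpg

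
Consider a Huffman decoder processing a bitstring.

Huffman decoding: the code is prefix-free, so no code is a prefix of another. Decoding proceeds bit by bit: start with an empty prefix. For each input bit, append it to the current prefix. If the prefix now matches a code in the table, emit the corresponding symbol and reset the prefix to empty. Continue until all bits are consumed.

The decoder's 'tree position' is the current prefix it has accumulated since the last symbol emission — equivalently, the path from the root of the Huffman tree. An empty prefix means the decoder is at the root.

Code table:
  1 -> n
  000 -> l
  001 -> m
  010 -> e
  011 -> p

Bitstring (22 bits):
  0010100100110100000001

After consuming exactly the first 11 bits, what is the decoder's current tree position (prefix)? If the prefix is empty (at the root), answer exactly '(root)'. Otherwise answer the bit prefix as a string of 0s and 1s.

Answer: 01

Derivation:
Bit 0: prefix='0' (no match yet)
Bit 1: prefix='00' (no match yet)
Bit 2: prefix='001' -> emit 'm', reset
Bit 3: prefix='0' (no match yet)
Bit 4: prefix='01' (no match yet)
Bit 5: prefix='010' -> emit 'e', reset
Bit 6: prefix='0' (no match yet)
Bit 7: prefix='01' (no match yet)
Bit 8: prefix='010' -> emit 'e', reset
Bit 9: prefix='0' (no match yet)
Bit 10: prefix='01' (no match yet)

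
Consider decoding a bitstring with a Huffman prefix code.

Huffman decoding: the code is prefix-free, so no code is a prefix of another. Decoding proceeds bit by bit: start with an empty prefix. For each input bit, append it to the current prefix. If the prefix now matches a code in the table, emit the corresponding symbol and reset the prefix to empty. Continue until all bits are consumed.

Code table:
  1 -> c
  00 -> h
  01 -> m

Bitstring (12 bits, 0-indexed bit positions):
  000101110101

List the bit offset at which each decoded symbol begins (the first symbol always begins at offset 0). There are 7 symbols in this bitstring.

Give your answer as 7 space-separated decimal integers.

Answer: 0 2 4 6 7 8 10

Derivation:
Bit 0: prefix='0' (no match yet)
Bit 1: prefix='00' -> emit 'h', reset
Bit 2: prefix='0' (no match yet)
Bit 3: prefix='01' -> emit 'm', reset
Bit 4: prefix='0' (no match yet)
Bit 5: prefix='01' -> emit 'm', reset
Bit 6: prefix='1' -> emit 'c', reset
Bit 7: prefix='1' -> emit 'c', reset
Bit 8: prefix='0' (no match yet)
Bit 9: prefix='01' -> emit 'm', reset
Bit 10: prefix='0' (no match yet)
Bit 11: prefix='01' -> emit 'm', reset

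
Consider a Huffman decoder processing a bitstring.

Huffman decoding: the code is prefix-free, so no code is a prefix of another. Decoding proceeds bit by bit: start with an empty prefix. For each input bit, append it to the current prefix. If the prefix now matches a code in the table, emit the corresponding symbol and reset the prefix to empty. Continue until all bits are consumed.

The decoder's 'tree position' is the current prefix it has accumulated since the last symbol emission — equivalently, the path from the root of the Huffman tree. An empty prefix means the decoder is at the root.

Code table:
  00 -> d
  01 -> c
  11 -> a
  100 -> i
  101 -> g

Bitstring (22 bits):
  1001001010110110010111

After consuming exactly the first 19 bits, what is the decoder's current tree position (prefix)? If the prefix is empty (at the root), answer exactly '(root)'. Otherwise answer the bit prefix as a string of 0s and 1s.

Answer: 10

Derivation:
Bit 0: prefix='1' (no match yet)
Bit 1: prefix='10' (no match yet)
Bit 2: prefix='100' -> emit 'i', reset
Bit 3: prefix='1' (no match yet)
Bit 4: prefix='10' (no match yet)
Bit 5: prefix='100' -> emit 'i', reset
Bit 6: prefix='1' (no match yet)
Bit 7: prefix='10' (no match yet)
Bit 8: prefix='101' -> emit 'g', reset
Bit 9: prefix='0' (no match yet)
Bit 10: prefix='01' -> emit 'c', reset
Bit 11: prefix='1' (no match yet)
Bit 12: prefix='10' (no match yet)
Bit 13: prefix='101' -> emit 'g', reset
Bit 14: prefix='1' (no match yet)
Bit 15: prefix='10' (no match yet)
Bit 16: prefix='100' -> emit 'i', reset
Bit 17: prefix='1' (no match yet)
Bit 18: prefix='10' (no match yet)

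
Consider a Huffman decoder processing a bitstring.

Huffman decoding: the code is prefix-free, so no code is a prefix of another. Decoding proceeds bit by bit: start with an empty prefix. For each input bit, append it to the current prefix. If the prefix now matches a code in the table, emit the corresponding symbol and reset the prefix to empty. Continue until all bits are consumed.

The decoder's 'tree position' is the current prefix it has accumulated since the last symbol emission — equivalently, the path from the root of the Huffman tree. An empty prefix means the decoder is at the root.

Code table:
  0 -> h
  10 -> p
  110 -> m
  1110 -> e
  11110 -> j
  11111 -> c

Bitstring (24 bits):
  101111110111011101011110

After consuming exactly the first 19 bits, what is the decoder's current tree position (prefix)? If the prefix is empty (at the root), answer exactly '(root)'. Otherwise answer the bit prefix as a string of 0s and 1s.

Bit 0: prefix='1' (no match yet)
Bit 1: prefix='10' -> emit 'p', reset
Bit 2: prefix='1' (no match yet)
Bit 3: prefix='11' (no match yet)
Bit 4: prefix='111' (no match yet)
Bit 5: prefix='1111' (no match yet)
Bit 6: prefix='11111' -> emit 'c', reset
Bit 7: prefix='1' (no match yet)
Bit 8: prefix='10' -> emit 'p', reset
Bit 9: prefix='1' (no match yet)
Bit 10: prefix='11' (no match yet)
Bit 11: prefix='111' (no match yet)
Bit 12: prefix='1110' -> emit 'e', reset
Bit 13: prefix='1' (no match yet)
Bit 14: prefix='11' (no match yet)
Bit 15: prefix='111' (no match yet)
Bit 16: prefix='1110' -> emit 'e', reset
Bit 17: prefix='1' (no match yet)
Bit 18: prefix='10' -> emit 'p', reset

Answer: (root)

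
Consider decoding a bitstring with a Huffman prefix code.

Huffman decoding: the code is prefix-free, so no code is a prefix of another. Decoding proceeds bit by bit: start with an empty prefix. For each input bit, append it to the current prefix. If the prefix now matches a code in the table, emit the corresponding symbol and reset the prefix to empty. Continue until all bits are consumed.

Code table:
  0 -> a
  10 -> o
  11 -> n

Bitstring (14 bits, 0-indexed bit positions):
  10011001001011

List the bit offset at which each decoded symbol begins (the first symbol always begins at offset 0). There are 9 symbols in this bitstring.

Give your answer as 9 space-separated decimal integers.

Bit 0: prefix='1' (no match yet)
Bit 1: prefix='10' -> emit 'o', reset
Bit 2: prefix='0' -> emit 'a', reset
Bit 3: prefix='1' (no match yet)
Bit 4: prefix='11' -> emit 'n', reset
Bit 5: prefix='0' -> emit 'a', reset
Bit 6: prefix='0' -> emit 'a', reset
Bit 7: prefix='1' (no match yet)
Bit 8: prefix='10' -> emit 'o', reset
Bit 9: prefix='0' -> emit 'a', reset
Bit 10: prefix='1' (no match yet)
Bit 11: prefix='10' -> emit 'o', reset
Bit 12: prefix='1' (no match yet)
Bit 13: prefix='11' -> emit 'n', reset

Answer: 0 2 3 5 6 7 9 10 12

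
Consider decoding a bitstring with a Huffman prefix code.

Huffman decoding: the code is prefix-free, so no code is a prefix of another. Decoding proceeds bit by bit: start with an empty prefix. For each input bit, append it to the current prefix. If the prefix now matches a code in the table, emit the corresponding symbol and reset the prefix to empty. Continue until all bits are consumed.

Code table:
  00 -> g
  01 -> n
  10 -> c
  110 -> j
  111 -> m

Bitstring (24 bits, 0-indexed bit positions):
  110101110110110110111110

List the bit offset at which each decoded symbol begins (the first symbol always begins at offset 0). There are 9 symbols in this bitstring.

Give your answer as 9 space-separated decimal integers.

Answer: 0 3 5 8 10 12 15 18 21

Derivation:
Bit 0: prefix='1' (no match yet)
Bit 1: prefix='11' (no match yet)
Bit 2: prefix='110' -> emit 'j', reset
Bit 3: prefix='1' (no match yet)
Bit 4: prefix='10' -> emit 'c', reset
Bit 5: prefix='1' (no match yet)
Bit 6: prefix='11' (no match yet)
Bit 7: prefix='111' -> emit 'm', reset
Bit 8: prefix='0' (no match yet)
Bit 9: prefix='01' -> emit 'n', reset
Bit 10: prefix='1' (no match yet)
Bit 11: prefix='10' -> emit 'c', reset
Bit 12: prefix='1' (no match yet)
Bit 13: prefix='11' (no match yet)
Bit 14: prefix='110' -> emit 'j', reset
Bit 15: prefix='1' (no match yet)
Bit 16: prefix='11' (no match yet)
Bit 17: prefix='110' -> emit 'j', reset
Bit 18: prefix='1' (no match yet)
Bit 19: prefix='11' (no match yet)
Bit 20: prefix='111' -> emit 'm', reset
Bit 21: prefix='1' (no match yet)
Bit 22: prefix='11' (no match yet)
Bit 23: prefix='110' -> emit 'j', reset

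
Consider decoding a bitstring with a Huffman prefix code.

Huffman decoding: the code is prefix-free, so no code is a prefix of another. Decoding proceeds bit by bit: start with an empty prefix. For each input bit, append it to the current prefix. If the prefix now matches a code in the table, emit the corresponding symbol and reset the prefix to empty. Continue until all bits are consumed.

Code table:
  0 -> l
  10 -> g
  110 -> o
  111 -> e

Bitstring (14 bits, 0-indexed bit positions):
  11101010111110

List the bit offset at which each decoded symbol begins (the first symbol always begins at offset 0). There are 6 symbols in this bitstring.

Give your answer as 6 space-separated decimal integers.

Bit 0: prefix='1' (no match yet)
Bit 1: prefix='11' (no match yet)
Bit 2: prefix='111' -> emit 'e', reset
Bit 3: prefix='0' -> emit 'l', reset
Bit 4: prefix='1' (no match yet)
Bit 5: prefix='10' -> emit 'g', reset
Bit 6: prefix='1' (no match yet)
Bit 7: prefix='10' -> emit 'g', reset
Bit 8: prefix='1' (no match yet)
Bit 9: prefix='11' (no match yet)
Bit 10: prefix='111' -> emit 'e', reset
Bit 11: prefix='1' (no match yet)
Bit 12: prefix='11' (no match yet)
Bit 13: prefix='110' -> emit 'o', reset

Answer: 0 3 4 6 8 11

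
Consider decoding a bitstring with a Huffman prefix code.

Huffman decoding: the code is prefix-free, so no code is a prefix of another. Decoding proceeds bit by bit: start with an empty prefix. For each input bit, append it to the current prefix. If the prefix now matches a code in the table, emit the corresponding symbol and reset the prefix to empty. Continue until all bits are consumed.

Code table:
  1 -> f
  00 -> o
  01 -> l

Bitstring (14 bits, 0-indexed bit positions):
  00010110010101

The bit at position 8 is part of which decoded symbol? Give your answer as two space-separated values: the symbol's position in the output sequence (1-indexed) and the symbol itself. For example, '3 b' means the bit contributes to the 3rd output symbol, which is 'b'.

Bit 0: prefix='0' (no match yet)
Bit 1: prefix='00' -> emit 'o', reset
Bit 2: prefix='0' (no match yet)
Bit 3: prefix='01' -> emit 'l', reset
Bit 4: prefix='0' (no match yet)
Bit 5: prefix='01' -> emit 'l', reset
Bit 6: prefix='1' -> emit 'f', reset
Bit 7: prefix='0' (no match yet)
Bit 8: prefix='00' -> emit 'o', reset
Bit 9: prefix='1' -> emit 'f', reset
Bit 10: prefix='0' (no match yet)
Bit 11: prefix='01' -> emit 'l', reset
Bit 12: prefix='0' (no match yet)

Answer: 5 o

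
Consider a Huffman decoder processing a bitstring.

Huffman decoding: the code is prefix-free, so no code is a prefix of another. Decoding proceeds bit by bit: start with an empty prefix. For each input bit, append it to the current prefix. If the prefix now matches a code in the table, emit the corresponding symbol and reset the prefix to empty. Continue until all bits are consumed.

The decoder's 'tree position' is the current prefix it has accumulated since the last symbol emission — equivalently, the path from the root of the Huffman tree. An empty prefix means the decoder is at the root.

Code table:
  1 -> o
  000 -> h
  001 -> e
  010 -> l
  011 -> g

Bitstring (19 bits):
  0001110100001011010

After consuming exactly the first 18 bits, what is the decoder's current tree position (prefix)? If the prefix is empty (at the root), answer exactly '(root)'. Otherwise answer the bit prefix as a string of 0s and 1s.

Answer: 01

Derivation:
Bit 0: prefix='0' (no match yet)
Bit 1: prefix='00' (no match yet)
Bit 2: prefix='000' -> emit 'h', reset
Bit 3: prefix='1' -> emit 'o', reset
Bit 4: prefix='1' -> emit 'o', reset
Bit 5: prefix='1' -> emit 'o', reset
Bit 6: prefix='0' (no match yet)
Bit 7: prefix='01' (no match yet)
Bit 8: prefix='010' -> emit 'l', reset
Bit 9: prefix='0' (no match yet)
Bit 10: prefix='00' (no match yet)
Bit 11: prefix='000' -> emit 'h', reset
Bit 12: prefix='1' -> emit 'o', reset
Bit 13: prefix='0' (no match yet)
Bit 14: prefix='01' (no match yet)
Bit 15: prefix='011' -> emit 'g', reset
Bit 16: prefix='0' (no match yet)
Bit 17: prefix='01' (no match yet)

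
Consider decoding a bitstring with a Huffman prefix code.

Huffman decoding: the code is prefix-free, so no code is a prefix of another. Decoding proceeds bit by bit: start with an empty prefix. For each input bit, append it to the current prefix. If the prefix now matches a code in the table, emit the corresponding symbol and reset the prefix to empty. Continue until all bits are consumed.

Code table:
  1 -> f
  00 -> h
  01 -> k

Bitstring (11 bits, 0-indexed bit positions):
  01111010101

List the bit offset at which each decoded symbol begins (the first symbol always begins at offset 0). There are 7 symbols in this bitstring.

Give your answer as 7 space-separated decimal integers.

Answer: 0 2 3 4 5 7 9

Derivation:
Bit 0: prefix='0' (no match yet)
Bit 1: prefix='01' -> emit 'k', reset
Bit 2: prefix='1' -> emit 'f', reset
Bit 3: prefix='1' -> emit 'f', reset
Bit 4: prefix='1' -> emit 'f', reset
Bit 5: prefix='0' (no match yet)
Bit 6: prefix='01' -> emit 'k', reset
Bit 7: prefix='0' (no match yet)
Bit 8: prefix='01' -> emit 'k', reset
Bit 9: prefix='0' (no match yet)
Bit 10: prefix='01' -> emit 'k', reset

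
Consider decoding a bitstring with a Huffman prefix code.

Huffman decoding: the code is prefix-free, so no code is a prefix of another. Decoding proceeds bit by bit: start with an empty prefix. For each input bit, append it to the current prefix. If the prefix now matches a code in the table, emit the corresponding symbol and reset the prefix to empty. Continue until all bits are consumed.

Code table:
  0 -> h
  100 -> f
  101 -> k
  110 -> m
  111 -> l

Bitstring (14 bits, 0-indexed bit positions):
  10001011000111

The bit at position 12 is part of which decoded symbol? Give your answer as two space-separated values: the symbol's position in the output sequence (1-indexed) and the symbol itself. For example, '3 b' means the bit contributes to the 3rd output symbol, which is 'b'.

Bit 0: prefix='1' (no match yet)
Bit 1: prefix='10' (no match yet)
Bit 2: prefix='100' -> emit 'f', reset
Bit 3: prefix='0' -> emit 'h', reset
Bit 4: prefix='1' (no match yet)
Bit 5: prefix='10' (no match yet)
Bit 6: prefix='101' -> emit 'k', reset
Bit 7: prefix='1' (no match yet)
Bit 8: prefix='10' (no match yet)
Bit 9: prefix='100' -> emit 'f', reset
Bit 10: prefix='0' -> emit 'h', reset
Bit 11: prefix='1' (no match yet)
Bit 12: prefix='11' (no match yet)
Bit 13: prefix='111' -> emit 'l', reset

Answer: 6 l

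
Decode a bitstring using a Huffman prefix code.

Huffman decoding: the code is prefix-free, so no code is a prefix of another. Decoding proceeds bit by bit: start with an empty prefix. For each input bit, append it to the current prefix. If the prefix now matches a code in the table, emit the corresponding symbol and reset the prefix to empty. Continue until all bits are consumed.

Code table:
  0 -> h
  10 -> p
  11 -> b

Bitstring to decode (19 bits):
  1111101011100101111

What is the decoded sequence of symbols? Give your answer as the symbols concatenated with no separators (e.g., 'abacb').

Answer: bbppbphpbb

Derivation:
Bit 0: prefix='1' (no match yet)
Bit 1: prefix='11' -> emit 'b', reset
Bit 2: prefix='1' (no match yet)
Bit 3: prefix='11' -> emit 'b', reset
Bit 4: prefix='1' (no match yet)
Bit 5: prefix='10' -> emit 'p', reset
Bit 6: prefix='1' (no match yet)
Bit 7: prefix='10' -> emit 'p', reset
Bit 8: prefix='1' (no match yet)
Bit 9: prefix='11' -> emit 'b', reset
Bit 10: prefix='1' (no match yet)
Bit 11: prefix='10' -> emit 'p', reset
Bit 12: prefix='0' -> emit 'h', reset
Bit 13: prefix='1' (no match yet)
Bit 14: prefix='10' -> emit 'p', reset
Bit 15: prefix='1' (no match yet)
Bit 16: prefix='11' -> emit 'b', reset
Bit 17: prefix='1' (no match yet)
Bit 18: prefix='11' -> emit 'b', reset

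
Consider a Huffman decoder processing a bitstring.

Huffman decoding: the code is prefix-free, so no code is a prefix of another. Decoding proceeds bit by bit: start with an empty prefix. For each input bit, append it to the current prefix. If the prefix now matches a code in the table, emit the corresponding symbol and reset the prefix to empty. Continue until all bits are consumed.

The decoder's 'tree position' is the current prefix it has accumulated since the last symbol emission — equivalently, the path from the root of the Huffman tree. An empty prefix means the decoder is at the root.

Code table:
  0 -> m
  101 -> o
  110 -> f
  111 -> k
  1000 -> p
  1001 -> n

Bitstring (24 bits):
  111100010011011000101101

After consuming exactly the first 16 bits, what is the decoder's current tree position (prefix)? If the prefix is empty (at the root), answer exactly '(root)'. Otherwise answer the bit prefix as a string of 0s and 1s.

Answer: 10

Derivation:
Bit 0: prefix='1' (no match yet)
Bit 1: prefix='11' (no match yet)
Bit 2: prefix='111' -> emit 'k', reset
Bit 3: prefix='1' (no match yet)
Bit 4: prefix='10' (no match yet)
Bit 5: prefix='100' (no match yet)
Bit 6: prefix='1000' -> emit 'p', reset
Bit 7: prefix='1' (no match yet)
Bit 8: prefix='10' (no match yet)
Bit 9: prefix='100' (no match yet)
Bit 10: prefix='1001' -> emit 'n', reset
Bit 11: prefix='1' (no match yet)
Bit 12: prefix='10' (no match yet)
Bit 13: prefix='101' -> emit 'o', reset
Bit 14: prefix='1' (no match yet)
Bit 15: prefix='10' (no match yet)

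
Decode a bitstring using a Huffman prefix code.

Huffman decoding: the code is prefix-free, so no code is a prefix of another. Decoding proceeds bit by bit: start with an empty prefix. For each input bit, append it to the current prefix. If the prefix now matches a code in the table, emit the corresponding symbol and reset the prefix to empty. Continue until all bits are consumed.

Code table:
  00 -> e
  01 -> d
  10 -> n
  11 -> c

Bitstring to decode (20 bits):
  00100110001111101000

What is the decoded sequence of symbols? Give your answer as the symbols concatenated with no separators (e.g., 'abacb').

Bit 0: prefix='0' (no match yet)
Bit 1: prefix='00' -> emit 'e', reset
Bit 2: prefix='1' (no match yet)
Bit 3: prefix='10' -> emit 'n', reset
Bit 4: prefix='0' (no match yet)
Bit 5: prefix='01' -> emit 'd', reset
Bit 6: prefix='1' (no match yet)
Bit 7: prefix='10' -> emit 'n', reset
Bit 8: prefix='0' (no match yet)
Bit 9: prefix='00' -> emit 'e', reset
Bit 10: prefix='1' (no match yet)
Bit 11: prefix='11' -> emit 'c', reset
Bit 12: prefix='1' (no match yet)
Bit 13: prefix='11' -> emit 'c', reset
Bit 14: prefix='1' (no match yet)
Bit 15: prefix='10' -> emit 'n', reset
Bit 16: prefix='1' (no match yet)
Bit 17: prefix='10' -> emit 'n', reset
Bit 18: prefix='0' (no match yet)
Bit 19: prefix='00' -> emit 'e', reset

Answer: endneccnne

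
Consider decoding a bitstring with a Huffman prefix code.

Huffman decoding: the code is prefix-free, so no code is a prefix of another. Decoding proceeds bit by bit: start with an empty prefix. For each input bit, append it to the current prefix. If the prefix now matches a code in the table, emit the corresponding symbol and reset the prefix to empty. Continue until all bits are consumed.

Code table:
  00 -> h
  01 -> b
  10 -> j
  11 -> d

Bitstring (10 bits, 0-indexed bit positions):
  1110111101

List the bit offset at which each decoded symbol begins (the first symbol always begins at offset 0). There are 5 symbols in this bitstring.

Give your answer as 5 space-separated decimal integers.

Answer: 0 2 4 6 8

Derivation:
Bit 0: prefix='1' (no match yet)
Bit 1: prefix='11' -> emit 'd', reset
Bit 2: prefix='1' (no match yet)
Bit 3: prefix='10' -> emit 'j', reset
Bit 4: prefix='1' (no match yet)
Bit 5: prefix='11' -> emit 'd', reset
Bit 6: prefix='1' (no match yet)
Bit 7: prefix='11' -> emit 'd', reset
Bit 8: prefix='0' (no match yet)
Bit 9: prefix='01' -> emit 'b', reset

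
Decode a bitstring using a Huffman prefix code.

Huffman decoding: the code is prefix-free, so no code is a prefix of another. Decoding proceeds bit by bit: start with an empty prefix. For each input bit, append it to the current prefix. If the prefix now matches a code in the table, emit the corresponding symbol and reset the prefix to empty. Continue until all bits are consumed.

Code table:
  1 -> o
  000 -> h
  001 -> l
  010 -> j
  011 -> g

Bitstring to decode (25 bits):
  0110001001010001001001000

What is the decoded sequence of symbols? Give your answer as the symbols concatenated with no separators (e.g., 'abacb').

Answer: gholjlllh

Derivation:
Bit 0: prefix='0' (no match yet)
Bit 1: prefix='01' (no match yet)
Bit 2: prefix='011' -> emit 'g', reset
Bit 3: prefix='0' (no match yet)
Bit 4: prefix='00' (no match yet)
Bit 5: prefix='000' -> emit 'h', reset
Bit 6: prefix='1' -> emit 'o', reset
Bit 7: prefix='0' (no match yet)
Bit 8: prefix='00' (no match yet)
Bit 9: prefix='001' -> emit 'l', reset
Bit 10: prefix='0' (no match yet)
Bit 11: prefix='01' (no match yet)
Bit 12: prefix='010' -> emit 'j', reset
Bit 13: prefix='0' (no match yet)
Bit 14: prefix='00' (no match yet)
Bit 15: prefix='001' -> emit 'l', reset
Bit 16: prefix='0' (no match yet)
Bit 17: prefix='00' (no match yet)
Bit 18: prefix='001' -> emit 'l', reset
Bit 19: prefix='0' (no match yet)
Bit 20: prefix='00' (no match yet)
Bit 21: prefix='001' -> emit 'l', reset
Bit 22: prefix='0' (no match yet)
Bit 23: prefix='00' (no match yet)
Bit 24: prefix='000' -> emit 'h', reset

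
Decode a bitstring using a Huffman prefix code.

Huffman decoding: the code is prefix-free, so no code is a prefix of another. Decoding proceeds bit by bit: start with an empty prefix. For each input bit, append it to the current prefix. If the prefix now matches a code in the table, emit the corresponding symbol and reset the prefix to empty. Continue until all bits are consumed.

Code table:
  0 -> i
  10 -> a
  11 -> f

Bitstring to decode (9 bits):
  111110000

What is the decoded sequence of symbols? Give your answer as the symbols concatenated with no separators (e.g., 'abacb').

Answer: ffaiii

Derivation:
Bit 0: prefix='1' (no match yet)
Bit 1: prefix='11' -> emit 'f', reset
Bit 2: prefix='1' (no match yet)
Bit 3: prefix='11' -> emit 'f', reset
Bit 4: prefix='1' (no match yet)
Bit 5: prefix='10' -> emit 'a', reset
Bit 6: prefix='0' -> emit 'i', reset
Bit 7: prefix='0' -> emit 'i', reset
Bit 8: prefix='0' -> emit 'i', reset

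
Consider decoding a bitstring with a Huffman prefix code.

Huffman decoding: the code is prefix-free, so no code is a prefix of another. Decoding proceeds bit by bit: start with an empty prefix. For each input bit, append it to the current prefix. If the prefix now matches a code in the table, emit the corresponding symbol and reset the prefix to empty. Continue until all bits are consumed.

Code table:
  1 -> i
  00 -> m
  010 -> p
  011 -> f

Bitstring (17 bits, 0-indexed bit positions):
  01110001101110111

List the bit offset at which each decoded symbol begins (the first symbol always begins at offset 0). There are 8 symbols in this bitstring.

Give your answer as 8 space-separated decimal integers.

Answer: 0 3 4 6 9 12 13 16

Derivation:
Bit 0: prefix='0' (no match yet)
Bit 1: prefix='01' (no match yet)
Bit 2: prefix='011' -> emit 'f', reset
Bit 3: prefix='1' -> emit 'i', reset
Bit 4: prefix='0' (no match yet)
Bit 5: prefix='00' -> emit 'm', reset
Bit 6: prefix='0' (no match yet)
Bit 7: prefix='01' (no match yet)
Bit 8: prefix='011' -> emit 'f', reset
Bit 9: prefix='0' (no match yet)
Bit 10: prefix='01' (no match yet)
Bit 11: prefix='011' -> emit 'f', reset
Bit 12: prefix='1' -> emit 'i', reset
Bit 13: prefix='0' (no match yet)
Bit 14: prefix='01' (no match yet)
Bit 15: prefix='011' -> emit 'f', reset
Bit 16: prefix='1' -> emit 'i', reset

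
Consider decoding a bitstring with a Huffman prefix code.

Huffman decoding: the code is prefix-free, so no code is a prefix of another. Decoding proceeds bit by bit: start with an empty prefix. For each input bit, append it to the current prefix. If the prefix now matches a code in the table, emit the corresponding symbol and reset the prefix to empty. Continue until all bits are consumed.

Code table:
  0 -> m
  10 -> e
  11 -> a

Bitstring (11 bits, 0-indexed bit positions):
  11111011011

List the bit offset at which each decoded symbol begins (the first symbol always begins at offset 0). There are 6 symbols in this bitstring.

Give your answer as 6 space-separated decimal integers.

Bit 0: prefix='1' (no match yet)
Bit 1: prefix='11' -> emit 'a', reset
Bit 2: prefix='1' (no match yet)
Bit 3: prefix='11' -> emit 'a', reset
Bit 4: prefix='1' (no match yet)
Bit 5: prefix='10' -> emit 'e', reset
Bit 6: prefix='1' (no match yet)
Bit 7: prefix='11' -> emit 'a', reset
Bit 8: prefix='0' -> emit 'm', reset
Bit 9: prefix='1' (no match yet)
Bit 10: prefix='11' -> emit 'a', reset

Answer: 0 2 4 6 8 9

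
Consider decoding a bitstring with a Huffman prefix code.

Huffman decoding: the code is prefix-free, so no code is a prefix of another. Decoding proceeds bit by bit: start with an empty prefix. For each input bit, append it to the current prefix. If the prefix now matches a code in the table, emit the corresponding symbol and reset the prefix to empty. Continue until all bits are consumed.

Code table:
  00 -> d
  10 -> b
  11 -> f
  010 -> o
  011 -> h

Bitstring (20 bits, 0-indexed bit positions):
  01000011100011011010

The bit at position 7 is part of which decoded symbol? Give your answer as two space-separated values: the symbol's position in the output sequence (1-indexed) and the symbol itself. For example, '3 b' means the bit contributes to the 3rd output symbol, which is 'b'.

Answer: 3 h

Derivation:
Bit 0: prefix='0' (no match yet)
Bit 1: prefix='01' (no match yet)
Bit 2: prefix='010' -> emit 'o', reset
Bit 3: prefix='0' (no match yet)
Bit 4: prefix='00' -> emit 'd', reset
Bit 5: prefix='0' (no match yet)
Bit 6: prefix='01' (no match yet)
Bit 7: prefix='011' -> emit 'h', reset
Bit 8: prefix='1' (no match yet)
Bit 9: prefix='10' -> emit 'b', reset
Bit 10: prefix='0' (no match yet)
Bit 11: prefix='00' -> emit 'd', reset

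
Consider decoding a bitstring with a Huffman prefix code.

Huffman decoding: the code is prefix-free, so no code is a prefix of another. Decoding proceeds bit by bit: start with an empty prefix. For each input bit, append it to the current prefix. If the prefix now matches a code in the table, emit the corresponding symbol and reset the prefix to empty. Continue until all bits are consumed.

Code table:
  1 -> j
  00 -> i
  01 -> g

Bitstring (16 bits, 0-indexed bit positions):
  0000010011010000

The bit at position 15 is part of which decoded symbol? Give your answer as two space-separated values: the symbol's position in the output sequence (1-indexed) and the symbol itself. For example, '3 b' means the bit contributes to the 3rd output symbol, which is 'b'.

Bit 0: prefix='0' (no match yet)
Bit 1: prefix='00' -> emit 'i', reset
Bit 2: prefix='0' (no match yet)
Bit 3: prefix='00' -> emit 'i', reset
Bit 4: prefix='0' (no match yet)
Bit 5: prefix='01' -> emit 'g', reset
Bit 6: prefix='0' (no match yet)
Bit 7: prefix='00' -> emit 'i', reset
Bit 8: prefix='1' -> emit 'j', reset
Bit 9: prefix='1' -> emit 'j', reset
Bit 10: prefix='0' (no match yet)
Bit 11: prefix='01' -> emit 'g', reset
Bit 12: prefix='0' (no match yet)
Bit 13: prefix='00' -> emit 'i', reset
Bit 14: prefix='0' (no match yet)
Bit 15: prefix='00' -> emit 'i', reset

Answer: 9 i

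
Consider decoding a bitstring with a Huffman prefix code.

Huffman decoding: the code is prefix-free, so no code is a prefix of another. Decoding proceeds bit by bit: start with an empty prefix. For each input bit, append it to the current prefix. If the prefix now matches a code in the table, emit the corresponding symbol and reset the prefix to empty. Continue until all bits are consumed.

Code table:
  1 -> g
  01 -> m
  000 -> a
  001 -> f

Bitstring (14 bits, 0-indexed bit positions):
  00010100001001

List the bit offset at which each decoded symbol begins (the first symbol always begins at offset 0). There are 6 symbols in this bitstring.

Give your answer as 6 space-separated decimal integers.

Bit 0: prefix='0' (no match yet)
Bit 1: prefix='00' (no match yet)
Bit 2: prefix='000' -> emit 'a', reset
Bit 3: prefix='1' -> emit 'g', reset
Bit 4: prefix='0' (no match yet)
Bit 5: prefix='01' -> emit 'm', reset
Bit 6: prefix='0' (no match yet)
Bit 7: prefix='00' (no match yet)
Bit 8: prefix='000' -> emit 'a', reset
Bit 9: prefix='0' (no match yet)
Bit 10: prefix='01' -> emit 'm', reset
Bit 11: prefix='0' (no match yet)
Bit 12: prefix='00' (no match yet)
Bit 13: prefix='001' -> emit 'f', reset

Answer: 0 3 4 6 9 11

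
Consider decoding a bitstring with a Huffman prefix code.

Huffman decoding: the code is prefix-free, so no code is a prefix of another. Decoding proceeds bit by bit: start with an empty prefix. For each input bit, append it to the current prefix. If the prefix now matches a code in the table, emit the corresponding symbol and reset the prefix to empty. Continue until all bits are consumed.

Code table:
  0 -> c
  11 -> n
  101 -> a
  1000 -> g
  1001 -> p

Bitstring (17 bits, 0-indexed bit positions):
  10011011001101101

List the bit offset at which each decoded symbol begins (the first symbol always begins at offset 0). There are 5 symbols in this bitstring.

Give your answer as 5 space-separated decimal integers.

Bit 0: prefix='1' (no match yet)
Bit 1: prefix='10' (no match yet)
Bit 2: prefix='100' (no match yet)
Bit 3: prefix='1001' -> emit 'p', reset
Bit 4: prefix='1' (no match yet)
Bit 5: prefix='10' (no match yet)
Bit 6: prefix='101' -> emit 'a', reset
Bit 7: prefix='1' (no match yet)
Bit 8: prefix='10' (no match yet)
Bit 9: prefix='100' (no match yet)
Bit 10: prefix='1001' -> emit 'p', reset
Bit 11: prefix='1' (no match yet)
Bit 12: prefix='10' (no match yet)
Bit 13: prefix='101' -> emit 'a', reset
Bit 14: prefix='1' (no match yet)
Bit 15: prefix='10' (no match yet)
Bit 16: prefix='101' -> emit 'a', reset

Answer: 0 4 7 11 14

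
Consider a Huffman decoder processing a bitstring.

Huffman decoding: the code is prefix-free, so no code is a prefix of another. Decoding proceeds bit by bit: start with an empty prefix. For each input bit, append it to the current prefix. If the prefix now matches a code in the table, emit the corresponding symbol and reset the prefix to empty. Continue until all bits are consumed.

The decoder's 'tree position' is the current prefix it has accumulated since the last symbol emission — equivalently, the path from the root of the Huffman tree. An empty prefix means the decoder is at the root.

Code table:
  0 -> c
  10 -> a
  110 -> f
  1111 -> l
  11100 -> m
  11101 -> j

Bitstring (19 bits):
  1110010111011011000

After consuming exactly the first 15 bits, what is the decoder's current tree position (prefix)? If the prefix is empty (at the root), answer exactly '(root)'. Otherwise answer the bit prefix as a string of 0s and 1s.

Bit 0: prefix='1' (no match yet)
Bit 1: prefix='11' (no match yet)
Bit 2: prefix='111' (no match yet)
Bit 3: prefix='1110' (no match yet)
Bit 4: prefix='11100' -> emit 'm', reset
Bit 5: prefix='1' (no match yet)
Bit 6: prefix='10' -> emit 'a', reset
Bit 7: prefix='1' (no match yet)
Bit 8: prefix='11' (no match yet)
Bit 9: prefix='111' (no match yet)
Bit 10: prefix='1110' (no match yet)
Bit 11: prefix='11101' -> emit 'j', reset
Bit 12: prefix='1' (no match yet)
Bit 13: prefix='10' -> emit 'a', reset
Bit 14: prefix='1' (no match yet)

Answer: 1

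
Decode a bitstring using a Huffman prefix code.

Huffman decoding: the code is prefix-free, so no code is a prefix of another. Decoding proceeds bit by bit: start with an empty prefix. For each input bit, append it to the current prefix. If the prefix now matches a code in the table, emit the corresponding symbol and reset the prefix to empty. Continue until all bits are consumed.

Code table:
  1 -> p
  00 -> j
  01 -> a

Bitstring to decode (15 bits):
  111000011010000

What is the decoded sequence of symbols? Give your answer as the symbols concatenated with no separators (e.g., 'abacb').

Bit 0: prefix='1' -> emit 'p', reset
Bit 1: prefix='1' -> emit 'p', reset
Bit 2: prefix='1' -> emit 'p', reset
Bit 3: prefix='0' (no match yet)
Bit 4: prefix='00' -> emit 'j', reset
Bit 5: prefix='0' (no match yet)
Bit 6: prefix='00' -> emit 'j', reset
Bit 7: prefix='1' -> emit 'p', reset
Bit 8: prefix='1' -> emit 'p', reset
Bit 9: prefix='0' (no match yet)
Bit 10: prefix='01' -> emit 'a', reset
Bit 11: prefix='0' (no match yet)
Bit 12: prefix='00' -> emit 'j', reset
Bit 13: prefix='0' (no match yet)
Bit 14: prefix='00' -> emit 'j', reset

Answer: pppjjppajj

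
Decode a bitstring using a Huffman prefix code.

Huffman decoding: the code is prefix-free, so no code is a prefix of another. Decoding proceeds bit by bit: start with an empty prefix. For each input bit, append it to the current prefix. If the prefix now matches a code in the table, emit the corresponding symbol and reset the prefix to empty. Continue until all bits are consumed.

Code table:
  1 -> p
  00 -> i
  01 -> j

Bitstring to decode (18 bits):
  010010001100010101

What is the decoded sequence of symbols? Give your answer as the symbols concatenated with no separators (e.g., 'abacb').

Answer: jipijpijjj

Derivation:
Bit 0: prefix='0' (no match yet)
Bit 1: prefix='01' -> emit 'j', reset
Bit 2: prefix='0' (no match yet)
Bit 3: prefix='00' -> emit 'i', reset
Bit 4: prefix='1' -> emit 'p', reset
Bit 5: prefix='0' (no match yet)
Bit 6: prefix='00' -> emit 'i', reset
Bit 7: prefix='0' (no match yet)
Bit 8: prefix='01' -> emit 'j', reset
Bit 9: prefix='1' -> emit 'p', reset
Bit 10: prefix='0' (no match yet)
Bit 11: prefix='00' -> emit 'i', reset
Bit 12: prefix='0' (no match yet)
Bit 13: prefix='01' -> emit 'j', reset
Bit 14: prefix='0' (no match yet)
Bit 15: prefix='01' -> emit 'j', reset
Bit 16: prefix='0' (no match yet)
Bit 17: prefix='01' -> emit 'j', reset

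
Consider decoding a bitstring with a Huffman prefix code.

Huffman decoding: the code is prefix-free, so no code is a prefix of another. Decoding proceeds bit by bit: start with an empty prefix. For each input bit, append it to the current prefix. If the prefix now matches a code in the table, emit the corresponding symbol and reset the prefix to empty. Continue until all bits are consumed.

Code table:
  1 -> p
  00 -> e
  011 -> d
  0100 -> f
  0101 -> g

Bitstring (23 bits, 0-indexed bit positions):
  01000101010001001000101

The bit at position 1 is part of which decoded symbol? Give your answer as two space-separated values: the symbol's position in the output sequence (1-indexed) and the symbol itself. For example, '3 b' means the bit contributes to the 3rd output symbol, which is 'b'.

Answer: 1 f

Derivation:
Bit 0: prefix='0' (no match yet)
Bit 1: prefix='01' (no match yet)
Bit 2: prefix='010' (no match yet)
Bit 3: prefix='0100' -> emit 'f', reset
Bit 4: prefix='0' (no match yet)
Bit 5: prefix='01' (no match yet)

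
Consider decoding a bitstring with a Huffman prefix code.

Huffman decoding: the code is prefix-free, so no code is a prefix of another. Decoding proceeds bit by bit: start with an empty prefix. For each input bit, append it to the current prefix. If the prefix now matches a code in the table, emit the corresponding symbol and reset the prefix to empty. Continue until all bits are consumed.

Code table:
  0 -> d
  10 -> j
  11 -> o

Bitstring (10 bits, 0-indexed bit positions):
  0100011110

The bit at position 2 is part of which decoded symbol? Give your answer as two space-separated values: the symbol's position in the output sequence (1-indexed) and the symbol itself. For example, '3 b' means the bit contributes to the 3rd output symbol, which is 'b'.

Bit 0: prefix='0' -> emit 'd', reset
Bit 1: prefix='1' (no match yet)
Bit 2: prefix='10' -> emit 'j', reset
Bit 3: prefix='0' -> emit 'd', reset
Bit 4: prefix='0' -> emit 'd', reset
Bit 5: prefix='1' (no match yet)
Bit 6: prefix='11' -> emit 'o', reset

Answer: 2 j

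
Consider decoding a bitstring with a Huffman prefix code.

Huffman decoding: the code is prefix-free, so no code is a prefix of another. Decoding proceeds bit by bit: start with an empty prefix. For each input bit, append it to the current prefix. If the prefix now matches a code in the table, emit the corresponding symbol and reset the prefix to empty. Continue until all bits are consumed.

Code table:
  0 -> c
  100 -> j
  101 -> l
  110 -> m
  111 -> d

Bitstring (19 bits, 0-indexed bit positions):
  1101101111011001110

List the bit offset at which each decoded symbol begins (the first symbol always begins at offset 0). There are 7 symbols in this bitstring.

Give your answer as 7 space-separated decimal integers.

Answer: 0 3 6 9 12 15 18

Derivation:
Bit 0: prefix='1' (no match yet)
Bit 1: prefix='11' (no match yet)
Bit 2: prefix='110' -> emit 'm', reset
Bit 3: prefix='1' (no match yet)
Bit 4: prefix='11' (no match yet)
Bit 5: prefix='110' -> emit 'm', reset
Bit 6: prefix='1' (no match yet)
Bit 7: prefix='11' (no match yet)
Bit 8: prefix='111' -> emit 'd', reset
Bit 9: prefix='1' (no match yet)
Bit 10: prefix='10' (no match yet)
Bit 11: prefix='101' -> emit 'l', reset
Bit 12: prefix='1' (no match yet)
Bit 13: prefix='10' (no match yet)
Bit 14: prefix='100' -> emit 'j', reset
Bit 15: prefix='1' (no match yet)
Bit 16: prefix='11' (no match yet)
Bit 17: prefix='111' -> emit 'd', reset
Bit 18: prefix='0' -> emit 'c', reset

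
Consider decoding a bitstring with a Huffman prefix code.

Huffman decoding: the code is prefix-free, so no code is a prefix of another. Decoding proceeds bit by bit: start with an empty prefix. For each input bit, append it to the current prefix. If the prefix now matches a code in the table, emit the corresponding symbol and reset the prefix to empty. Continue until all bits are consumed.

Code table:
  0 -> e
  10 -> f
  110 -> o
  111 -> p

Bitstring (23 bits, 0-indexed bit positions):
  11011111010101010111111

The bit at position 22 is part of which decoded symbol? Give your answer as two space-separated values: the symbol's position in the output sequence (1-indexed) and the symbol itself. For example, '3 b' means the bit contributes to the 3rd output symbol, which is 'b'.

Bit 0: prefix='1' (no match yet)
Bit 1: prefix='11' (no match yet)
Bit 2: prefix='110' -> emit 'o', reset
Bit 3: prefix='1' (no match yet)
Bit 4: prefix='11' (no match yet)
Bit 5: prefix='111' -> emit 'p', reset
Bit 6: prefix='1' (no match yet)
Bit 7: prefix='11' (no match yet)
Bit 8: prefix='110' -> emit 'o', reset
Bit 9: prefix='1' (no match yet)
Bit 10: prefix='10' -> emit 'f', reset
Bit 11: prefix='1' (no match yet)
Bit 12: prefix='10' -> emit 'f', reset
Bit 13: prefix='1' (no match yet)
Bit 14: prefix='10' -> emit 'f', reset
Bit 15: prefix='1' (no match yet)
Bit 16: prefix='10' -> emit 'f', reset
Bit 17: prefix='1' (no match yet)
Bit 18: prefix='11' (no match yet)
Bit 19: prefix='111' -> emit 'p', reset
Bit 20: prefix='1' (no match yet)
Bit 21: prefix='11' (no match yet)
Bit 22: prefix='111' -> emit 'p', reset

Answer: 9 p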